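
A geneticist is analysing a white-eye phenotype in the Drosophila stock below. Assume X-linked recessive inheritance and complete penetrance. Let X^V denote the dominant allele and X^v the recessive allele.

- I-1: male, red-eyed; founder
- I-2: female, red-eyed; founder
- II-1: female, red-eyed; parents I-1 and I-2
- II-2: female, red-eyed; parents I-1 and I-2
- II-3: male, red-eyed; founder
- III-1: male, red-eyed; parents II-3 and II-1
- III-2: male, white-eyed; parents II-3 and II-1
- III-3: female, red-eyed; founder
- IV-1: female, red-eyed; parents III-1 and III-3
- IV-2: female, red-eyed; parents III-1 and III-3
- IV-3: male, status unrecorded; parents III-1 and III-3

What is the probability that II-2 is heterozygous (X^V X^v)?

I-1 is red-eyed, so I-1 is X^V Y.
I-2 is red-eyed so carries V and passed v to II-1 (X^V X^v, whose V came from I-1), so I-2 is X^V X^v.
Their cross gives offspring ratios 1/2 X^V X^V : 1/2 X^V X^v. Conditioning on II-2 being red-eyed, P(X^V X^v) = 1/2 / 1 = 1/2.

1/2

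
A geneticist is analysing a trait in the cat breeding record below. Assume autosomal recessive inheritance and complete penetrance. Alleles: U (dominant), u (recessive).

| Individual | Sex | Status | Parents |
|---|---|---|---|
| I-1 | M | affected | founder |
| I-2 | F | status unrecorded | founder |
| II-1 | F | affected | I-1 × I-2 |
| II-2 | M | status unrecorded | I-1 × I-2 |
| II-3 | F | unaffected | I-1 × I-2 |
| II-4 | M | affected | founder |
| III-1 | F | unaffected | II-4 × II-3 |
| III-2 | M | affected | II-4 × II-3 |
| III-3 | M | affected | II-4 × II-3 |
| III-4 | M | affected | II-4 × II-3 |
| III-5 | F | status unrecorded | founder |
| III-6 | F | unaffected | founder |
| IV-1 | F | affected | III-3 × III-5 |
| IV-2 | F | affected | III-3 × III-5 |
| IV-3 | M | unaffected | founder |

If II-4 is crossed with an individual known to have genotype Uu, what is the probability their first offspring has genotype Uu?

1/2

II-4 is affected, so II-4 is uu.
The cross gives 1/2 Uu : 1/2 uu, so P(offspring has genotype Uu) = 1/2.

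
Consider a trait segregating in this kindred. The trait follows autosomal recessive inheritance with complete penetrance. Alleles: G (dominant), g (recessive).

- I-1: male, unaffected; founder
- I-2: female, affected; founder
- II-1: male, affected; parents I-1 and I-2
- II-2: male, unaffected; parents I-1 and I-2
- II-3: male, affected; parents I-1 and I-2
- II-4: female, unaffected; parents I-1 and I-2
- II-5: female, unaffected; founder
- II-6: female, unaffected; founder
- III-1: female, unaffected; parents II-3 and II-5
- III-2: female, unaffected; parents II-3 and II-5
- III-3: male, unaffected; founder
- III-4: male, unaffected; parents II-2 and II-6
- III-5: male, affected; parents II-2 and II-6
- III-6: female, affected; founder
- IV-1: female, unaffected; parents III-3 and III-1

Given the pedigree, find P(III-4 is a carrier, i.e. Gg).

II-2 is unaffected so carries G and received g from I-2 (gg), so II-2 is Gg.
II-6 is unaffected so carries G and passed g to III-5 (gg), so II-6 is Gg.
Their cross gives offspring ratios 1/4 GG : 1/2 Gg : 1/4 gg. Conditioning on III-4 being unaffected, P(Gg) = 1/2 / 3/4 = 2/3.

2/3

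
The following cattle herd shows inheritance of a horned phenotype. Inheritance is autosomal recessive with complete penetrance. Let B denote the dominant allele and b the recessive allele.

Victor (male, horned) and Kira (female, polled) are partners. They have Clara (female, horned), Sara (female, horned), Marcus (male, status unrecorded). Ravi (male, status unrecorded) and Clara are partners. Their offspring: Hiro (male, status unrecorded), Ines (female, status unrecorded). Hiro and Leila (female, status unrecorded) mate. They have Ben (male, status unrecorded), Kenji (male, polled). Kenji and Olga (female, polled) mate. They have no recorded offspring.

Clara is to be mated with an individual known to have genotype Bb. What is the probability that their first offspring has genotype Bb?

1/2

Clara is horned, so Clara is bb.
The cross gives 1/2 Bb : 1/2 bb, so P(offspring has genotype Bb) = 1/2.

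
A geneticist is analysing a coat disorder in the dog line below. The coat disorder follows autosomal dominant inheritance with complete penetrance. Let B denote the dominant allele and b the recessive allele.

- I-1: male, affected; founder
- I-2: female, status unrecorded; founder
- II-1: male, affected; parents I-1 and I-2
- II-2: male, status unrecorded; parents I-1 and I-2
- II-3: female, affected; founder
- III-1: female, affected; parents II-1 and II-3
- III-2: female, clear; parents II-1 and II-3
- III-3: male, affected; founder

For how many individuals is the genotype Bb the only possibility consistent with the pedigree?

2

Obligate heterozygotes: II-1 is affected so carries B and passed b to III-2 (bb), so II-1 is Bb; II-3 is affected so carries B and passed b to III-2 (bb), so II-3 is Bb.
Every other individual is either homozygous by phenotype or has at least one consistent homozygous assignment, so the count is 2.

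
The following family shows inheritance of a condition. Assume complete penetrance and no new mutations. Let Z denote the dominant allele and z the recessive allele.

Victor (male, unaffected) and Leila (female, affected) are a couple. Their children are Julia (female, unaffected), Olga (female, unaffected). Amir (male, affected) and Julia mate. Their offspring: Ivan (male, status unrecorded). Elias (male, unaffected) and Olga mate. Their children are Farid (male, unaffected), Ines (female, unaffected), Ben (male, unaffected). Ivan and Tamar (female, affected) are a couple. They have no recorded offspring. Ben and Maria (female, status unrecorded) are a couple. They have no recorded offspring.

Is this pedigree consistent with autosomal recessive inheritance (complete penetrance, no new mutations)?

Yes

A consistent assignment under autosomal recessive exists: Victor ZZ, Leila zz, Julia Zz, Olga Zz, Amir zz, Elias ZZ, Ivan Zz, Tamar zz, Farid ZZ, Ines ZZ, Ben ZZ, Maria ZZ.
In this assignment every recorded phenotype matches its genotype and every non-founder's genotype is obtainable from its parents' genotypes, so the pedigree is consistent.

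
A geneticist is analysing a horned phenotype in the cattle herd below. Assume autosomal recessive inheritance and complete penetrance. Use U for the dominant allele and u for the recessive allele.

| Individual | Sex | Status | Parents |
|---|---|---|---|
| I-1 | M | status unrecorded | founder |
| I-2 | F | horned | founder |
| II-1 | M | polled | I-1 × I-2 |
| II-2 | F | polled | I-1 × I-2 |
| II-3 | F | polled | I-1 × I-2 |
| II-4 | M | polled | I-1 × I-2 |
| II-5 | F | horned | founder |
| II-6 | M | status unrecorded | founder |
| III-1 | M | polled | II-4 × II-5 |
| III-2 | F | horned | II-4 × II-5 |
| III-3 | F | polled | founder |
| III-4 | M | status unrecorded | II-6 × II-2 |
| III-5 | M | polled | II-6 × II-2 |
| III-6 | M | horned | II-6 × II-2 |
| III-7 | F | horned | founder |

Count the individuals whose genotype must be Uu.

5

Obligate heterozygotes: II-1 is polled so carries U and received u from I-2 (uu), so II-1 is Uu; II-2 is polled so carries U and received u from I-2 (uu), so II-2 is Uu; II-3 is polled so carries U and received u from I-2 (uu), so II-3 is Uu; II-4 is polled so carries U and received u from I-2 (uu), so II-4 is Uu; III-1 is polled so carries U and received u from II-5 (uu), so III-1 is Uu.
Every other individual is either homozygous by phenotype or has at least one consistent homozygous assignment, so the count is 5.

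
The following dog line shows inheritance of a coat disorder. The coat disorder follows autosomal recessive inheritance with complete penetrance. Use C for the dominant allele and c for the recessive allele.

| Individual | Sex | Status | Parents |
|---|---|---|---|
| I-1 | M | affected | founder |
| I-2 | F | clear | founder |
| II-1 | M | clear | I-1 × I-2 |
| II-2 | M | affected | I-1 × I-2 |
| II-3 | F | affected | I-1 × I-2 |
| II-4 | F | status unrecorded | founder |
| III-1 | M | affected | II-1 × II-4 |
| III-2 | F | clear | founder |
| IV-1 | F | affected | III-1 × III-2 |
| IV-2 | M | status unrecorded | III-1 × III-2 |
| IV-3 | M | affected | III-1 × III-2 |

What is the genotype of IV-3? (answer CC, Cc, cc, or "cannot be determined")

IV-3 is affected, so IV-3 is cc.

cc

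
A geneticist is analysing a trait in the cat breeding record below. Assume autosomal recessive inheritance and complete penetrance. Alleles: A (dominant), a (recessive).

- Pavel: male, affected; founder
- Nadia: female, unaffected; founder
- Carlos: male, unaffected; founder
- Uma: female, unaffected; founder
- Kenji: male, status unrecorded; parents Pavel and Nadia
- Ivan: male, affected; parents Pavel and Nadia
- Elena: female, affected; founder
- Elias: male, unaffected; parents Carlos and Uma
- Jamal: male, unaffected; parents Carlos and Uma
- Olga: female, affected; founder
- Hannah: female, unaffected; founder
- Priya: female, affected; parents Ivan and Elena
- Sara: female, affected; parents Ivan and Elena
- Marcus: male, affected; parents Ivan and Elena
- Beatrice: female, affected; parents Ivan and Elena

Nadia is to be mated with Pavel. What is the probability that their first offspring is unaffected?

Nadia is unaffected so carries A and passed a to Ivan (aa), so Nadia is Aa.
Pavel is affected, so Pavel is aa.
The cross gives 1/2 Aa : 1/2 aa, so P(offspring is unaffected) = 1/2.

1/2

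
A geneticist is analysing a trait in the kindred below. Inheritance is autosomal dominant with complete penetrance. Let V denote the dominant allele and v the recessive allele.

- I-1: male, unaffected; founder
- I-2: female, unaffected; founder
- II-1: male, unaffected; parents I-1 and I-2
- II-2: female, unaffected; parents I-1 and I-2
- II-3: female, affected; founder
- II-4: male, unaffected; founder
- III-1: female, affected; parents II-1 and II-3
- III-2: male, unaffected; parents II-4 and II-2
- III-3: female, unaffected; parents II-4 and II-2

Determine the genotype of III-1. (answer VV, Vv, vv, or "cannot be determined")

Vv

From phenotype alone, III-1 is VV or Vv.
III-1 is affected so carries V and received v from II-1 (vv), so III-1 is Vv.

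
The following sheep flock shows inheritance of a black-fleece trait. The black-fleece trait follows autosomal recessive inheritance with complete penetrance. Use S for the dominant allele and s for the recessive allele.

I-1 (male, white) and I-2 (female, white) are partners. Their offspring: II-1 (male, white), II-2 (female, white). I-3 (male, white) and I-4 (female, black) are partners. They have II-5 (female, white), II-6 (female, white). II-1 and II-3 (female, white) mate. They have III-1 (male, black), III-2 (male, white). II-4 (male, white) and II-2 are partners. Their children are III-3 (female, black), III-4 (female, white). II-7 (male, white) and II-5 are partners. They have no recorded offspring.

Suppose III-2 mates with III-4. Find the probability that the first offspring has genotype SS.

II-1 is white so carries S and passed s to III-1 (ss), so II-1 is Ss.
II-3 is white so carries S and passed s to III-1 (ss), so II-3 is Ss.
III-2 is a white offspring of II-1 (Ss) × II-3 (Ss), whose cross gives 1/4 SS : 1/2 Ss : 1/4 ss; conditioning on being white, III-2 is SS with probability 1/3, Ss with probability 2/3.
II-4 is white so carries S and passed s to III-3 (ss), so II-4 is Ss.
II-2 is white so carries S and passed s to III-3 (ss), so II-2 is Ss.
III-4 is a white offspring of II-4 (Ss) × II-2 (Ss), whose cross gives 1/4 SS : 1/2 Ss : 1/4 ss; conditioning on being white, III-4 is SS with probability 1/3, Ss with probability 2/3.
Summing over parental genotype combinations, P(offspring has genotype SS) = 1/9·1 + 2/9·1/2 + 2/9·1/2 + 4/9·1/4 = 4/9.

4/9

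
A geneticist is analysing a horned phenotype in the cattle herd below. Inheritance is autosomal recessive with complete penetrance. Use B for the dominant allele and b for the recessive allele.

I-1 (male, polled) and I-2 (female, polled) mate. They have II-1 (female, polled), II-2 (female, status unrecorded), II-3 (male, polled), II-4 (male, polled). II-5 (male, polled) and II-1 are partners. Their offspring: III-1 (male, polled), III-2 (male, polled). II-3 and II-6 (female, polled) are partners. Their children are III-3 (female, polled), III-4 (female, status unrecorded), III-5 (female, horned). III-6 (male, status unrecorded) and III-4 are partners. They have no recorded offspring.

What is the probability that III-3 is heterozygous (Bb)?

2/3

II-3 is polled so carries B and passed b to III-5 (bb), so II-3 is Bb.
II-6 is polled so carries B and passed b to III-5 (bb), so II-6 is Bb.
Their cross gives offspring ratios 1/4 BB : 1/2 Bb : 1/4 bb. Conditioning on III-3 being polled, P(Bb) = 1/2 / 3/4 = 2/3.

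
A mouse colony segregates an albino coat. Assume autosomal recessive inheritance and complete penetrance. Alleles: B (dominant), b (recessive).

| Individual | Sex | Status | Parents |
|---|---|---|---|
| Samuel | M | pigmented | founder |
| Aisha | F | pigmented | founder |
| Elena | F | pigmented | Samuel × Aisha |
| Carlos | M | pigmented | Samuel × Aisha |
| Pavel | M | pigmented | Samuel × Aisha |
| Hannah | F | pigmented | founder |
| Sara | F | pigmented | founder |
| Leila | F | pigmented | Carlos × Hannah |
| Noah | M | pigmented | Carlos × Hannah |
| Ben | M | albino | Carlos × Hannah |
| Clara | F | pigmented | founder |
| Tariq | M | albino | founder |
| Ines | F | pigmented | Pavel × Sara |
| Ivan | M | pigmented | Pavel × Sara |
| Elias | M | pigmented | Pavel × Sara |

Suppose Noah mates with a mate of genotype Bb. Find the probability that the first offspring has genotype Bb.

Carlos is pigmented so carries B and passed b to Ben (bb), so Carlos is Bb.
Hannah is pigmented so carries B and passed b to Ben (bb), so Hannah is Bb.
Noah is a pigmented offspring of Carlos (Bb) × Hannah (Bb), whose cross gives 1/4 BB : 1/2 Bb : 1/4 bb; conditioning on being pigmented, Noah is BB with probability 1/3, Bb with probability 2/3.
Summing over parental genotype combinations, P(offspring has genotype Bb) = 1/3·1/2 + 2/3·1/2 = 1/2.

1/2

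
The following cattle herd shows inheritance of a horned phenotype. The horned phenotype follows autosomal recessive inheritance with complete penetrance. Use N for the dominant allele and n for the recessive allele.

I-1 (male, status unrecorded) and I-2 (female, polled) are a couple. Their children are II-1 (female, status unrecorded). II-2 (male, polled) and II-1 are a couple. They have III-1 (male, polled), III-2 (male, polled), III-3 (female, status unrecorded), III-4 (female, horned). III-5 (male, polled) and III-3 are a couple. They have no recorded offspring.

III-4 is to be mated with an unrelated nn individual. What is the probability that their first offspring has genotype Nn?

0

III-4 is horned, so III-4 is nn.
The cross gives 1 nn, so P(offspring has genotype Nn) = 0.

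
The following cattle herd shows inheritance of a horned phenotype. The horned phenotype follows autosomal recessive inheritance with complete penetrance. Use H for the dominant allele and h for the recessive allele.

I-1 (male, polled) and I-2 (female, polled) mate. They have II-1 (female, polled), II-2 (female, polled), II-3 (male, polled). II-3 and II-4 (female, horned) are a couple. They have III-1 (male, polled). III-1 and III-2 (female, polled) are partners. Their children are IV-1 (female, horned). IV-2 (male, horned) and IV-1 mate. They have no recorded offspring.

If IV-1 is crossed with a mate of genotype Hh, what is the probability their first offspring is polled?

1/2

IV-1 is horned, so IV-1 is hh.
The cross gives 1/2 Hh : 1/2 hh, so P(offspring is polled) = 1/2.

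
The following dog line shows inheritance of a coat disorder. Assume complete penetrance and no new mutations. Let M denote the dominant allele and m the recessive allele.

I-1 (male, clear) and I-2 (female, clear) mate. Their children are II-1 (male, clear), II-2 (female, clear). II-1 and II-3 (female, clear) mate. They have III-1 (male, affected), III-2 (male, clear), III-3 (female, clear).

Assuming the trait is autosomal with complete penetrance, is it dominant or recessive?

recessive

II-1 and II-3 are both clear yet have an affected child III-1. Under dominance, an affected child requires at least one affected parent, so the trait cannot be dominant.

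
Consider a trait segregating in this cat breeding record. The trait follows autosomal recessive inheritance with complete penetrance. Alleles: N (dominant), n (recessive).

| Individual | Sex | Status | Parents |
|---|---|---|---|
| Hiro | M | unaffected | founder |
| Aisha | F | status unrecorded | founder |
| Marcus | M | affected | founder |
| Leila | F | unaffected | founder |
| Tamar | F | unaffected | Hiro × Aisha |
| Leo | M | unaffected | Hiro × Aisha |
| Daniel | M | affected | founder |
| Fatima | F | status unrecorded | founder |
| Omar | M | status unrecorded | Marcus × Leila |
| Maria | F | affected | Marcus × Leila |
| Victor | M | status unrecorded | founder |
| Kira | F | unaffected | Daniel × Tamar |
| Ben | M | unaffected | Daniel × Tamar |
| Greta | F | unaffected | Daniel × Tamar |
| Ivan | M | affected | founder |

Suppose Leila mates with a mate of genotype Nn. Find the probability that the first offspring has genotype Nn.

1/2

Leila is unaffected so carries N and passed n to Maria (nn), so Leila is Nn.
The cross gives 1/4 NN : 1/2 Nn : 1/4 nn, so P(offspring has genotype Nn) = 1/2.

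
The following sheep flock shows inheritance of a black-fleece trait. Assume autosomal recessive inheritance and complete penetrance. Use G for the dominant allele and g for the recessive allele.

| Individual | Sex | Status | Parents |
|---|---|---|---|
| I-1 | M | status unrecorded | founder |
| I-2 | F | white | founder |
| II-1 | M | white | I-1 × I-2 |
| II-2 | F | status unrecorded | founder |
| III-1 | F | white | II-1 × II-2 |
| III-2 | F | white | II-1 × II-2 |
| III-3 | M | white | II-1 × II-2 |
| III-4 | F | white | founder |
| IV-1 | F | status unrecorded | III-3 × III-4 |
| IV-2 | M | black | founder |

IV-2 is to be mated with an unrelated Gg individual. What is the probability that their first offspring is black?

IV-2 is black, so IV-2 is gg.
The cross gives 1/2 Gg : 1/2 gg, so P(offspring is black) = 1/2.

1/2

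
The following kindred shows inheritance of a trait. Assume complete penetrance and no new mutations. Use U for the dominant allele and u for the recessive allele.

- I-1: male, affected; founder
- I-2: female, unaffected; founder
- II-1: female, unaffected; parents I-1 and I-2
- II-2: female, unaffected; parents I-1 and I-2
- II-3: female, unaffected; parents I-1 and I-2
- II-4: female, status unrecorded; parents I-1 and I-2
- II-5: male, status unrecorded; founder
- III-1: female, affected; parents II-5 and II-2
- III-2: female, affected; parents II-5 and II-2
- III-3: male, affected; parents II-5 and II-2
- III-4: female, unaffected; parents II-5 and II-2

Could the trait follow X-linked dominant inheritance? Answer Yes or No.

Under X-linked dominant, II-1 (unaffected, female) cannot arise from I-1 (affected) × I-2 (unaffected).

No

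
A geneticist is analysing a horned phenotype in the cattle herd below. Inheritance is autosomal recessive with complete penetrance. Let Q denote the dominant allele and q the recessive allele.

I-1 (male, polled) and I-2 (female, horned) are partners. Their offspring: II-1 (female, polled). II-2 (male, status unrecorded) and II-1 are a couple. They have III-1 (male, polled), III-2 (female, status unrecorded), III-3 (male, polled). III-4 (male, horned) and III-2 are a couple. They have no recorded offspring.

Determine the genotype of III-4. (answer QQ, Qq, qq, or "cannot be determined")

III-4 is horned, so III-4 is qq.

qq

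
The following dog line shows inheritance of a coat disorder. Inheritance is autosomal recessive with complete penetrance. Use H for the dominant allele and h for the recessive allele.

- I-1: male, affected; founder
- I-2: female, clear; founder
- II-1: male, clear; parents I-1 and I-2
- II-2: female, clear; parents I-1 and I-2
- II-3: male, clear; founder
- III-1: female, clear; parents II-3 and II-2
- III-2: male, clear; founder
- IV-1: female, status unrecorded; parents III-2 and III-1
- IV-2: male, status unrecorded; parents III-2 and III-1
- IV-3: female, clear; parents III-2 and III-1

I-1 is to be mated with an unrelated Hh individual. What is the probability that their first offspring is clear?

1/2

I-1 is affected, so I-1 is hh.
The cross gives 1/2 Hh : 1/2 hh, so P(offspring is clear) = 1/2.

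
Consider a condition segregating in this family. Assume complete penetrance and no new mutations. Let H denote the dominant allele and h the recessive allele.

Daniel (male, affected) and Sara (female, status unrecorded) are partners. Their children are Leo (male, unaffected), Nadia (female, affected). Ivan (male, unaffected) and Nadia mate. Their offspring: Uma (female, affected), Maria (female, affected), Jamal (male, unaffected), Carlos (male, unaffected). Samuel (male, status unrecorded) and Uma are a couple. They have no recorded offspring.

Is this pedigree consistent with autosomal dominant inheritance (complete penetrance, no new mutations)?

A consistent assignment under autosomal dominant exists: Daniel Hh, Sara Hh, Leo hh, Nadia Hh, Ivan hh, Uma Hh, Maria Hh, Jamal hh, Carlos hh, Samuel HH.
In this assignment every recorded phenotype matches its genotype and every non-founder's genotype is obtainable from its parents' genotypes, so the pedigree is consistent.

Yes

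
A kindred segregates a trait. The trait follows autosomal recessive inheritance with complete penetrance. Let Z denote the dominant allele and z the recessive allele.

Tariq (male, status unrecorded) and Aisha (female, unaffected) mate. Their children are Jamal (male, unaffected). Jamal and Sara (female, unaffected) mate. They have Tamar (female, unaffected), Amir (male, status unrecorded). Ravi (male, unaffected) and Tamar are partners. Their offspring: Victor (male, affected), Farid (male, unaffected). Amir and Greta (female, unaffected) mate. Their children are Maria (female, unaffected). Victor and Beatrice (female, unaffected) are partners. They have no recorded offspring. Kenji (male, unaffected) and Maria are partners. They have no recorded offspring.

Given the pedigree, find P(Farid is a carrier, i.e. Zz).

Ravi is unaffected so carries Z and passed z to Victor (zz), so Ravi is Zz.
Tamar is unaffected so carries Z and passed z to Victor (zz), so Tamar is Zz.
Their cross gives offspring ratios 1/4 ZZ : 1/2 Zz : 1/4 zz. Conditioning on Farid being unaffected, P(Zz) = 1/2 / 3/4 = 2/3.

2/3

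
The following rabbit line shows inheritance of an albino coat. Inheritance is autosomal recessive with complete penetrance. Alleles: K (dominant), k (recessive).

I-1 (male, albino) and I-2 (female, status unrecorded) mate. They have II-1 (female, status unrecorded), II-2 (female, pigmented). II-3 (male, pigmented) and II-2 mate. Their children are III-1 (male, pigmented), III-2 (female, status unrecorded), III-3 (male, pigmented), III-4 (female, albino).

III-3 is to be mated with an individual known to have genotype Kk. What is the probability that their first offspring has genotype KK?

1/3

II-3 is pigmented so carries K and passed k to III-4 (kk), so II-3 is Kk.
II-2 is pigmented so carries K and received k from I-1 (kk), so II-2 is Kk.
III-3 is a pigmented offspring of II-3 (Kk) × II-2 (Kk), whose cross gives 1/4 KK : 1/2 Kk : 1/4 kk; conditioning on being pigmented, III-3 is KK with probability 1/3, Kk with probability 2/3.
Summing over parental genotype combinations, P(offspring has genotype KK) = 1/3·1/2 + 2/3·1/4 = 1/3.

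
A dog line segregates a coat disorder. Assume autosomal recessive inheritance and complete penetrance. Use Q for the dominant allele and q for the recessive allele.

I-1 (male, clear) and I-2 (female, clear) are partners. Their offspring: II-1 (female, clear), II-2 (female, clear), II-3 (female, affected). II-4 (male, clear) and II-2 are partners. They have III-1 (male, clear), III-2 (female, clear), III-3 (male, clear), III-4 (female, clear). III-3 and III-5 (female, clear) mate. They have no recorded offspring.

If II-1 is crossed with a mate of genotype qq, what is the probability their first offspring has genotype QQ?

I-1 is clear so carries Q and passed q to II-3 (qq), so I-1 is Qq.
I-2 is clear so carries Q and passed q to II-3 (qq), so I-2 is Qq.
II-1 is a clear offspring of I-1 (Qq) × I-2 (Qq), whose cross gives 1/4 QQ : 1/2 Qq : 1/4 qq; conditioning on being clear, II-1 is QQ with probability 1/3, Qq with probability 2/3.
Summing over parental genotype combinations, P(offspring has genotype QQ) = 0 = 0.

0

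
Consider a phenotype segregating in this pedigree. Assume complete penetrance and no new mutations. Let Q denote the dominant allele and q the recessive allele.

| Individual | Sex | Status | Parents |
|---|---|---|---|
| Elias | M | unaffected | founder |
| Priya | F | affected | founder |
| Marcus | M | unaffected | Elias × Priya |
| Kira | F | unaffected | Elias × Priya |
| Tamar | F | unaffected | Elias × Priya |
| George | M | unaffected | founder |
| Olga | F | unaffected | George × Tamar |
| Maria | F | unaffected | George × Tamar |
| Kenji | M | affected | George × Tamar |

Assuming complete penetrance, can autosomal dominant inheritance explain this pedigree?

No

Under autosomal dominant, Kenji (affected, male) cannot arise from George (unaffected) × Tamar (unaffected).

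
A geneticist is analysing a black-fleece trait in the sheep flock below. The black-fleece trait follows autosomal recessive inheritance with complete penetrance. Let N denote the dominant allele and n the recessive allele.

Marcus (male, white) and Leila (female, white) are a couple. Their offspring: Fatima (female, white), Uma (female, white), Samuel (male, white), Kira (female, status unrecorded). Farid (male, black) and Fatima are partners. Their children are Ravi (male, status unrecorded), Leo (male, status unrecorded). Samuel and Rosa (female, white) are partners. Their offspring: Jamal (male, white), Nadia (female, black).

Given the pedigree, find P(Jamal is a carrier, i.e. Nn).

2/3

Samuel is white so carries N and passed n to Nadia (nn), so Samuel is Nn.
Rosa is white so carries N and passed n to Nadia (nn), so Rosa is Nn.
Their cross gives offspring ratios 1/4 NN : 1/2 Nn : 1/4 nn. Conditioning on Jamal being white, P(Nn) = 1/2 / 3/4 = 2/3.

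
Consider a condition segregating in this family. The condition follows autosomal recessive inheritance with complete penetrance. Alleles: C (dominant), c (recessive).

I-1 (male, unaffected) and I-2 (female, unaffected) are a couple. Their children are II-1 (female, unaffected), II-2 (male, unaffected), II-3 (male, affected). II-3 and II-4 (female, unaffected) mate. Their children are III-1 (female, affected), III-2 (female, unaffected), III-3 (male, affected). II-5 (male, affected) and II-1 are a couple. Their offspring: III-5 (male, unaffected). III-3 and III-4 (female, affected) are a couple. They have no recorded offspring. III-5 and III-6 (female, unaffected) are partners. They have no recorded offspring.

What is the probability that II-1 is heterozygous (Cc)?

1/2

I-1 is unaffected so carries C and passed c to II-3 (cc), so I-1 is Cc.
I-2 is unaffected so carries C and passed c to II-3 (cc), so I-2 is Cc.
Their cross gives offspring ratios 1/4 CC : 1/2 Cc : 1/4 cc. Conditioning on II-1 being unaffected, P(Cc) = 1/2 / 3/4 = 2/3 before taking II-1's own offspring into account.
II-5 is affected, so II-5 is cc.
Now use II-1's offspring. Probability of each recorded status — unaffected son III-5: 1/2 if II-1 is Cc, 1 if CC.
Bayes: P(Cc) = 2/3·1/2 / (2/3·1/2 + 1/3·1) = 1/2.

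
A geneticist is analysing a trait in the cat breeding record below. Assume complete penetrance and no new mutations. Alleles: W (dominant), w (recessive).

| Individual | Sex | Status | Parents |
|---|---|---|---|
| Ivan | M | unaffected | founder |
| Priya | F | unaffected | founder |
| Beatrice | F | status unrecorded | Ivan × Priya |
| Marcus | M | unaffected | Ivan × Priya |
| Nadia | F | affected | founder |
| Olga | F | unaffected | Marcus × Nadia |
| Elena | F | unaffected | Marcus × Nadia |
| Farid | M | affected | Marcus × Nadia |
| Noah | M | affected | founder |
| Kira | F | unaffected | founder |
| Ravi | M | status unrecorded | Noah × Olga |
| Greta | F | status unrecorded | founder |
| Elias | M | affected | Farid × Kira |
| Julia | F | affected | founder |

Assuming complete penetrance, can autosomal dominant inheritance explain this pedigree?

Yes

A consistent assignment under autosomal dominant exists: Ivan ww, Priya ww, Beatrice ww, Marcus ww, Nadia Ww, Olga ww, Elena ww, Farid Ww, Noah WW, Kira ww, Ravi Ww, Greta WW, Elias Ww, Julia WW.
In this assignment every recorded phenotype matches its genotype and every non-founder's genotype is obtainable from its parents' genotypes, so the pedigree is consistent.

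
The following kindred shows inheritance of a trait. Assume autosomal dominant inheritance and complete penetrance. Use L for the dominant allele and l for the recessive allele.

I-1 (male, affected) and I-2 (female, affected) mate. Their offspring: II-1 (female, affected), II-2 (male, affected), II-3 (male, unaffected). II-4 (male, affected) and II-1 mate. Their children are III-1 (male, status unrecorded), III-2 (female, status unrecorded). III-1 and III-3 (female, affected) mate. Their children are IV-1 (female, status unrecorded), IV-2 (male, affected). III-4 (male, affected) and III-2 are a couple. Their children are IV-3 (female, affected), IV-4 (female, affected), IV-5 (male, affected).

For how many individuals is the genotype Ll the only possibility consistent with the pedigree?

Obligate heterozygotes: I-1 is affected so carries L and passed l to II-3 (ll), so I-1 is Ll; I-2 is affected so carries L and passed l to II-3 (ll), so I-2 is Ll.
Every other individual is either homozygous by phenotype or has at least one consistent homozygous assignment, so the count is 2.

2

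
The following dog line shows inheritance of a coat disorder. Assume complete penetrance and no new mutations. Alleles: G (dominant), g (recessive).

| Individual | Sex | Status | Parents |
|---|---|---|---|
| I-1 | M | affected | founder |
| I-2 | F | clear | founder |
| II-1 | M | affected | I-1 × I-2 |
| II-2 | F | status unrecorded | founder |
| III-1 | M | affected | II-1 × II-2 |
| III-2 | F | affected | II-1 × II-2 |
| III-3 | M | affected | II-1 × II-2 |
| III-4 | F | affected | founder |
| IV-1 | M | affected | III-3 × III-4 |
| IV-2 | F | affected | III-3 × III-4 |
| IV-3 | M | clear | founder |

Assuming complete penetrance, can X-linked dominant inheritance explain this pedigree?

No

Under X-linked dominant, II-1 (affected, male) cannot arise from I-1 (affected) × I-2 (clear).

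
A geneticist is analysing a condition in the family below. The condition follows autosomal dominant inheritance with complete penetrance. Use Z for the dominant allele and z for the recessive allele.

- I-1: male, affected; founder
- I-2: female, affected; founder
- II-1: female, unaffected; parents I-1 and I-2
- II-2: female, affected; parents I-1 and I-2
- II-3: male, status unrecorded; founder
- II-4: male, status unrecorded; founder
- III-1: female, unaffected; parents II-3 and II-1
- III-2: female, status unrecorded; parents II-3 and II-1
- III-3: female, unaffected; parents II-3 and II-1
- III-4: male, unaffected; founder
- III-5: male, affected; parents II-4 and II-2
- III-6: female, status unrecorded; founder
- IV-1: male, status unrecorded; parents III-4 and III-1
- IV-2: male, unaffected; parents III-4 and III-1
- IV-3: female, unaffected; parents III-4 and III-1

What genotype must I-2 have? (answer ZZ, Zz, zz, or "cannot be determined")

From phenotype alone, I-2 is ZZ or Zz.
I-2 is affected so carries Z and passed z to II-1 (zz), so I-2 is Zz.

Zz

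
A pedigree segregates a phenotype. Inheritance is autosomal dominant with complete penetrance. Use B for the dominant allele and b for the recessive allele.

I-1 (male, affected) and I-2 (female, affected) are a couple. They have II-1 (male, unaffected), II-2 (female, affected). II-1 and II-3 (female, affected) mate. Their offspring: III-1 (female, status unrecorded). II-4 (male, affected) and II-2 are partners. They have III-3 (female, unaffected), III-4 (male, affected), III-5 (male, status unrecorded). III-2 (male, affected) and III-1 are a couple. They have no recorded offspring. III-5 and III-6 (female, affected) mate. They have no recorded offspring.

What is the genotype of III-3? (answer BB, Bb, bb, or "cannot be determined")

bb

III-3 is unaffected, so III-3 is bb.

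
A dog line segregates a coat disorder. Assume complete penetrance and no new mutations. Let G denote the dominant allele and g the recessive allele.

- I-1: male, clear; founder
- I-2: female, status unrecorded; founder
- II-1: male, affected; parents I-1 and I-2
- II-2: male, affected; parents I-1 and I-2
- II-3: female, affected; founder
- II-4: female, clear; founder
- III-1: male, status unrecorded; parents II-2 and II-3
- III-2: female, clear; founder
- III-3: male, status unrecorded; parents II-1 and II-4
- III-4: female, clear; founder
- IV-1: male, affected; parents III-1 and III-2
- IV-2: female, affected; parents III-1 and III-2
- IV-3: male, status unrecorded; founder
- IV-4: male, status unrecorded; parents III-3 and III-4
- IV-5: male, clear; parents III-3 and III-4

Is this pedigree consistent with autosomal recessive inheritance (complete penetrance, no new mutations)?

Yes

A consistent assignment under autosomal recessive exists: I-1 Gg, I-2 Gg, II-1 gg, II-2 gg, II-3 gg, II-4 GG, III-1 gg, III-2 Gg, III-3 Gg, III-4 GG, IV-1 gg, IV-2 gg, IV-3 GG, IV-4 GG, IV-5 GG.
In this assignment every recorded phenotype matches its genotype and every non-founder's genotype is obtainable from its parents' genotypes, so the pedigree is consistent.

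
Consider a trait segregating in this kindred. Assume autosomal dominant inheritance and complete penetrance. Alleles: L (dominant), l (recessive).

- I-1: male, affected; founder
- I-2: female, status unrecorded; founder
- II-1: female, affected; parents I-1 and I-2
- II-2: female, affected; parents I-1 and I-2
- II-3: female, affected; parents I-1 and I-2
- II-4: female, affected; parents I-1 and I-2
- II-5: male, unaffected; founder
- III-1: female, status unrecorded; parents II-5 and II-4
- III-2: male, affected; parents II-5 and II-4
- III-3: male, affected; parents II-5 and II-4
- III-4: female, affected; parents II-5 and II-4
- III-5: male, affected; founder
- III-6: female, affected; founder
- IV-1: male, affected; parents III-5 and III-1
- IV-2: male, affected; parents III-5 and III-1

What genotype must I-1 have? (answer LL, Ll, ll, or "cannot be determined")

cannot be determined

I-1's phenotype allows LL or Ll, and no parent or child forces a single allele at both positions; consistent genotype assignments exist with I-1 as LL or Ll.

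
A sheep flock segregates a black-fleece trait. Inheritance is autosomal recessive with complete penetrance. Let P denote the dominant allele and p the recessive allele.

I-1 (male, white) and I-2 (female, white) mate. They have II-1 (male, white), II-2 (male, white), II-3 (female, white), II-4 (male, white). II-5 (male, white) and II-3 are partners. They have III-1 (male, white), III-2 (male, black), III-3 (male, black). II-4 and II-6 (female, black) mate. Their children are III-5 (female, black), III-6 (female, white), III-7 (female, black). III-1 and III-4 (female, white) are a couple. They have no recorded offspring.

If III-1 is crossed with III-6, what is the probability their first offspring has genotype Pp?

1/2

II-5 is white so carries P and passed p to III-2 (pp), so II-5 is Pp.
II-3 is white so carries P and passed p to III-2 (pp), so II-3 is Pp.
III-1 is a white offspring of II-5 (Pp) × II-3 (Pp), whose cross gives 1/4 PP : 1/2 Pp : 1/4 pp; conditioning on being white, III-1 is PP with probability 1/3, Pp with probability 2/3.
III-6 is white so carries P and received p from II-6 (pp), so III-6 is Pp.
Summing over parental genotype combinations, P(offspring has genotype Pp) = 1/3·1/2 + 2/3·1/2 = 1/2.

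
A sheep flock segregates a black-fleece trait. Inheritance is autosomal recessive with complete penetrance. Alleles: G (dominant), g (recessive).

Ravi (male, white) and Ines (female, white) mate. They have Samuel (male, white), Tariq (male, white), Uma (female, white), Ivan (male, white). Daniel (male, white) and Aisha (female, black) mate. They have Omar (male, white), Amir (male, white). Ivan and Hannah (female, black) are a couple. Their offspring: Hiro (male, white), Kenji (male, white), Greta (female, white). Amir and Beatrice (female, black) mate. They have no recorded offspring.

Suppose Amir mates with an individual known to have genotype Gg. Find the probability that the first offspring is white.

Amir is white so carries G and received g from Aisha (gg), so Amir is Gg.
The cross gives 1/4 GG : 1/2 Gg : 1/4 gg, so P(offspring is white) = 3/4.

3/4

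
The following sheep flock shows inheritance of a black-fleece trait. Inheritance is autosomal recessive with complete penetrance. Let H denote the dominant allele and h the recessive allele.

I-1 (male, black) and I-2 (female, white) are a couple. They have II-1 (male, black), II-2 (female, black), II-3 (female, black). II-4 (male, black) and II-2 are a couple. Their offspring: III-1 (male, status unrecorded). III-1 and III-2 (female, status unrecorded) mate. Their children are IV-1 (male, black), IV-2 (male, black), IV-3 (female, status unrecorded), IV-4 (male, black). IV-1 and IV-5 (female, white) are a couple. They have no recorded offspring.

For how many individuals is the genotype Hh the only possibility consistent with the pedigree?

1

Obligate heterozygotes: I-2 is white so carries H and passed h to II-1 (hh), so I-2 is Hh.
Every other individual is either homozygous by phenotype or has at least one consistent homozygous assignment, so the count is 1.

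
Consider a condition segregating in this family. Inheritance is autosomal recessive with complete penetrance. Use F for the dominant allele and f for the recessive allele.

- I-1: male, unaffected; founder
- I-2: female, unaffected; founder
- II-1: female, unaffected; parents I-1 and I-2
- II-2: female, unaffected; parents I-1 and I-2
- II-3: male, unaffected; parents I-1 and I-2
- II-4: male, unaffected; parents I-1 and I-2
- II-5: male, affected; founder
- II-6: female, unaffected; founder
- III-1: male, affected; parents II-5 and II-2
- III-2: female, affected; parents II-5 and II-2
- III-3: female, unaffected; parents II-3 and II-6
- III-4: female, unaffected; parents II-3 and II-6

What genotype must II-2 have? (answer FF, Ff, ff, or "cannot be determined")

From phenotype alone, II-2 is FF or Ff.
II-2 is unaffected so carries F and passed f to III-1 (ff), so II-2 is Ff.

Ff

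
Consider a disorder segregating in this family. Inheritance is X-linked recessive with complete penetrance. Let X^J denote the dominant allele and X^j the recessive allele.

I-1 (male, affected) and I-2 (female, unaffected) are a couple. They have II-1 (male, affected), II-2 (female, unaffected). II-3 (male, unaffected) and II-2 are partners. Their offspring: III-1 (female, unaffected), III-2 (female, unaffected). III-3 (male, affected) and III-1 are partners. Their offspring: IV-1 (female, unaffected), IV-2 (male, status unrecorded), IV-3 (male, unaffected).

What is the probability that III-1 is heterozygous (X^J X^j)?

1/5

II-3 is unaffected, so II-3 is X^J Y.
II-2 is unaffected so carries J and received j from I-1 (X^j Y), so II-2 is X^J X^j.
Their cross gives offspring ratios 1/2 X^J X^J : 1/2 X^J X^j. Conditioning on III-1 being unaffected, P(X^J X^j) = 1/2 / 1 = 1/2 before taking III-1's own offspring into account.
III-3 is affected, so III-3 is X^j Y.
Now use III-1's offspring. Probability of each recorded status — unaffected daughter IV-1: 1/2 if III-1 is X^J X^j, 1 if X^J X^J; unaffected son IV-3: 1/2 if III-1 is X^J X^j, 1 if X^J X^J. (IV-2: equally likely either way, so uninformative.)
Bayes: P(X^J X^j) = 1/2·1/4 / (1/2·1/4 + 1/2·1) = 1/5.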